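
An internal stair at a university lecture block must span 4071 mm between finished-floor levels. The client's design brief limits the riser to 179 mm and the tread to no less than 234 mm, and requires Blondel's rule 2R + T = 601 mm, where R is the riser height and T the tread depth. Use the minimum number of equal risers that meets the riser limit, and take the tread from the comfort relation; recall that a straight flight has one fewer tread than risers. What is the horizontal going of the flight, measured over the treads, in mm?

5434 mm

⌈4071/179⌉ = 23 risers.
Riser R = 4071 / 23 = 177 mm, within the 179 mm limit.
Tread T = 601 − 2 × 177 = 247 mm (≥ 234 mm).
Going = (23 − 1) × 247 = 5434 mm.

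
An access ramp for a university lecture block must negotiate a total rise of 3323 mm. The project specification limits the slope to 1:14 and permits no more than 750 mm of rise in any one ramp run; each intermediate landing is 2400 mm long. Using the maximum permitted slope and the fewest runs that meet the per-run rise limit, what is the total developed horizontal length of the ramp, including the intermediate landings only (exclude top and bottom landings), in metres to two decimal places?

3323 / 750 = 4.431 → round up to 5 ramp runs. That means 4 intermediate landings.
Horizontal run for 3323 mm of rise at 1:14 is 3323 × 14 = 46522 mm.
4 intermediate landings contribute 4 × 2400 = 9600 mm.
Developed length = 46522 + 9600 = 56122 mm.
= 56.12 m.

56.12 m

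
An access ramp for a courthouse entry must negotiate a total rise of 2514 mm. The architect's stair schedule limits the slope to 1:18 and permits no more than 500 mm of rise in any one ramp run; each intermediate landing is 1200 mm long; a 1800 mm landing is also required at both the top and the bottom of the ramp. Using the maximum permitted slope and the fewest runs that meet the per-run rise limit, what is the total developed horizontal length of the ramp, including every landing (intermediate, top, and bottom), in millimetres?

2514 / 500 = 5.028 → round up to 6 ramp runs. That means 5 intermediate landings.
Ramp run (horizontal) at 1:18: 2514 × 18 = 45252 mm.
5 intermediate landings contribute 5 × 1200 = 6000 mm.
Top and bottom landings: 2 × 1800 = 3600 mm.
Total = 45252 + 6000 + 3600 = 54852 mm.

54852 mm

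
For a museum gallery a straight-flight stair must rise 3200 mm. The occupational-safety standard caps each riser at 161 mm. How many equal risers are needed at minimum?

At most 161 each: 3200/161 = 19.88, giving 20 risers.

20 risers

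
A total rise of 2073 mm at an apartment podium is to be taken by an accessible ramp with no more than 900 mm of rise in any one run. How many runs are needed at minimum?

⌈2073/900⌉ = 3 ramp runs.

3 runs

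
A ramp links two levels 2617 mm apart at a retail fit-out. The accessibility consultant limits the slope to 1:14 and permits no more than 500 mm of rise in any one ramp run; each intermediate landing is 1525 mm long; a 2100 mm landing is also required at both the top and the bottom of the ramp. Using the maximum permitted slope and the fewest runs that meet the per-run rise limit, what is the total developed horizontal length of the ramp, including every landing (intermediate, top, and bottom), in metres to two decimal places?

⌈2617/500⌉ = 6 ramp runs. That means 5 intermediate landings.
Ramp run (horizontal) at 1:14: 2617 × 14 = 36638 mm.
5 intermediate landings contribute 5 × 1525 = 7625 mm.
Top and bottom landings: 2 × 2100 = 4200 mm.
Total = 36638 + 7625 + 4200 = 48463 mm.
= 48.46 m.

48.46 m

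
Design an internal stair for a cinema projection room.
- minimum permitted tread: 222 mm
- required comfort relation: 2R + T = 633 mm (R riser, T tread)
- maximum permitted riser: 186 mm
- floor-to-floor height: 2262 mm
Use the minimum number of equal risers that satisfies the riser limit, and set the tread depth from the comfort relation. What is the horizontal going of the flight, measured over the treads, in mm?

3420 mm

⌈2262/186⌉ = 13 risers.
R = 2262 ÷ 13 = 174 mm.
From 2R + T = 633: T = 633 − 348 = 285 mm.
Treads = 13 − 1 = 12; going = 12 × 285 = 3420 mm.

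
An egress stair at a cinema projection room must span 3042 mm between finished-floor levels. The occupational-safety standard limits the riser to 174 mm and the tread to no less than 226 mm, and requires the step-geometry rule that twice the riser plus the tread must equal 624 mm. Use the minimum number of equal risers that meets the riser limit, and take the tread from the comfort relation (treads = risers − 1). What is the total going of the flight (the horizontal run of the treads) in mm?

3042 / 174 = 17.48, so 18 risers are needed.
Riser R = 3042 / 18 = 169 mm, within the 174 mm limit.
Tread T = 624 − 2 × 169 = 286 mm (≥ 226 mm).
Going = (18 − 1) × 286 = 4862 mm.

4862 mm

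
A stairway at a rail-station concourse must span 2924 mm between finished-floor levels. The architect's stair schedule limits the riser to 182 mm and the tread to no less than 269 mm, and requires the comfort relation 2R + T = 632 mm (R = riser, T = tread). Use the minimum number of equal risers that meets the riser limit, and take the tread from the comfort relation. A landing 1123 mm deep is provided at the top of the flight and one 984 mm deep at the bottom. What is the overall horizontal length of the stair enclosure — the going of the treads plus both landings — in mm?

⌈2924/182⌉ = 17 risers.
Riser R = 2924 / 17 = 172 mm, within the 182 mm limit.
From 2R + T = 632: T = 632 − 344 = 288 mm.
17 risers give 16 treads; going = 16 × 288 = 4608 mm.
Add landings: 4608 + 1123 + 984 = 6715 mm.

6715 mm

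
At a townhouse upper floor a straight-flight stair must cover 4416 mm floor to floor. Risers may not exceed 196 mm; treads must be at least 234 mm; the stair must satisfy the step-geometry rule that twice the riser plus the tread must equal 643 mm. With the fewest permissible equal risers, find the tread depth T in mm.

⌈4416/196⌉ = 23 risers.
R = 4416 ÷ 23 = 192 mm.
From 2R + T = 643: T = 643 − 384 = 259 mm.

259 mm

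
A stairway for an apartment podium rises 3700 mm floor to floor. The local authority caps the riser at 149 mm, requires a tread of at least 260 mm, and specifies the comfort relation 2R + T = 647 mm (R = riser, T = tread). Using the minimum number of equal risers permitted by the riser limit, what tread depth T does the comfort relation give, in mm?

⌈3700/149⌉ = 25 risers.
Each riser is 3700/25 = 148 mm (≤ 149 mm).
From 2R + T = 647: T = 647 − 296 = 351 mm.

351 mm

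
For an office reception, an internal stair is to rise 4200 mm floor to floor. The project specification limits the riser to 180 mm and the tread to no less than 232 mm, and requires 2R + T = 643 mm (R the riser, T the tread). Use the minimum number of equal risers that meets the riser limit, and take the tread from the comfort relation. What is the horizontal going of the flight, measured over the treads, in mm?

6739 mm

4200 / 180 = 23.333 → round up to 24 risers.
Each riser is 4200/24 = 175 mm (≤ 180 mm).
Tread T = 643 − 2 × 175 = 293 mm (≥ 232 mm).
Treads = 24 − 1 = 23; going = 23 × 293 = 6739 mm.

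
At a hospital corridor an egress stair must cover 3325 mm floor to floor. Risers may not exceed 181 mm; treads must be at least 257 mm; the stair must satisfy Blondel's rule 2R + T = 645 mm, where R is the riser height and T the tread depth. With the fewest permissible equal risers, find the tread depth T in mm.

3325 / 181 = 18.370 → round up to 19 risers.
Riser R = 3325 / 19 = 175 mm, within the 181 mm limit.
T = 645 − 2·175 = 295 mm, which satisfies the 257 mm minimum.

295 mm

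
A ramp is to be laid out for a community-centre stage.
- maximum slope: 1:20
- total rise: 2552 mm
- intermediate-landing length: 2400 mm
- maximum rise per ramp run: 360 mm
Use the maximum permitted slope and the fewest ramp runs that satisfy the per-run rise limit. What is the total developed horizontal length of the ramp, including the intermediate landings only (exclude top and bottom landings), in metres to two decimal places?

67.84 m

2552 / 360 = 7.09, so 8 ramp runs are needed. That means 7 intermediate landings.
Horizontal run for 2552 mm of rise at 1:20 is 2552 × 20 = 51040 mm.
Intermediate landings: 7 × 2400 = 16800 mm.
Total developed length = 51040 + 16800 = 67840 mm.
= 67.84 m.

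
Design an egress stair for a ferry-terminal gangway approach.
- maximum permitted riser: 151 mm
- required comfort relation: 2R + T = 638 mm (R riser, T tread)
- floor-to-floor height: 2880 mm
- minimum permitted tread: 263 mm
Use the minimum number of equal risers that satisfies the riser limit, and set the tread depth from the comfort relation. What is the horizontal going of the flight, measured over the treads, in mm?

2880 / 151 = 19.073 → round up to 20 risers.
Riser R = 2880 / 20 = 144 mm, within the 151 mm limit.
From 2R + T = 638: T = 638 − 288 = 350 mm.
Going = (20 − 1) × 350 = 6650 mm.

6650 mm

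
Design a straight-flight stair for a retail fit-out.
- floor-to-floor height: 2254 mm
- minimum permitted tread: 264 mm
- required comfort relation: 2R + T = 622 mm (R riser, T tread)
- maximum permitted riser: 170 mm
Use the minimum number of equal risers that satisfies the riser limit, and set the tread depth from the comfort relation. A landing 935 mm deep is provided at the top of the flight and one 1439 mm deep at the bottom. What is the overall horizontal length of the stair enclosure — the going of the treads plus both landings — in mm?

⌈2254/170⌉ = 14 risers.
Riser R = 2254 / 14 = 161 mm, within the 170 mm limit.
T = 622 − 2·161 = 300 mm, which satisfies the 264 mm minimum.
Treads = 14 − 1 = 13; going = 13 × 300 = 3900 mm.
Add landings: 3900 + 935 + 1439 = 6274 mm.

6274 mm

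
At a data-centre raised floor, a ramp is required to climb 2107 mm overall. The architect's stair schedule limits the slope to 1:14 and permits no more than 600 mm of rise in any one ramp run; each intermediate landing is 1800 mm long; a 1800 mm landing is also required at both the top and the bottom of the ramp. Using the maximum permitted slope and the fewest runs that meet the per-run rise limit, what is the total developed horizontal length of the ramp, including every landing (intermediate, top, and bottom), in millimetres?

⌈2107/600⌉ = 4 ramp runs. That means 3 intermediate landings.
Horizontal run for 2107 mm of rise at 1:14 is 2107 × 14 = 29498 mm.
Intermediate landings: 3 × 1800 = 5400 mm.
Top and bottom landings: 2 × 1800 = 3600 mm.
Total = 29498 + 5400 + 3600 = 38498 mm.

38498 mm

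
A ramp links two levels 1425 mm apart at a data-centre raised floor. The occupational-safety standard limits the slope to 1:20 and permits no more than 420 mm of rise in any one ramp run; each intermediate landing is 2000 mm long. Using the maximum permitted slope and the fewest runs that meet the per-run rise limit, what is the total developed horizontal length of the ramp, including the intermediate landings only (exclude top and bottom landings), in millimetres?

34500 mm

1425 / 420 = 3.393 → round up to 4 ramp runs. That means 3 intermediate landings.
Horizontal run for 1425 mm of rise at 1:20 is 1425 × 20 = 28500 mm.
3 intermediate landings contribute 3 × 2000 = 6000 mm.
Total developed length = 28500 + 6000 = 34500 mm.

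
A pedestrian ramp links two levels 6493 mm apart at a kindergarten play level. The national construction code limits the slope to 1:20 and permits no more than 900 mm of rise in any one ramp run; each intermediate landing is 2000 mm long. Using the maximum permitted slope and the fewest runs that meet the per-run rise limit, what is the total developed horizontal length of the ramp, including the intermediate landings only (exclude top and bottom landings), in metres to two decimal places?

6493 / 900 = 7.214 → round up to 8 ramp runs. That means 7 intermediate landings.
Horizontal run for 6493 mm of rise at 1:20 is 6493 × 20 = 129860 mm.
Intermediate landings: 7 × 2000 = 14000 mm.
Developed length = 129860 + 14000 = 143860 mm.
= 143.86 m.

143.86 m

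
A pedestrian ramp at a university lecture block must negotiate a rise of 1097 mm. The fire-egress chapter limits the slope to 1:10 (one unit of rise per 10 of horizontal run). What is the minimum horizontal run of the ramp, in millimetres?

10970 mm

Run = rise × 10 = 1097 × 10 = 10970 mm.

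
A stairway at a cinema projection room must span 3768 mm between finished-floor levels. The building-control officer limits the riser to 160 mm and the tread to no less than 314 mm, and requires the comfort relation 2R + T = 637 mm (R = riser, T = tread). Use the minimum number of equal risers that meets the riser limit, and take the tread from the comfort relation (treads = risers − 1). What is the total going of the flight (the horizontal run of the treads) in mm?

3768 / 160 = 23.55, so 24 risers are needed.
Riser R = 3768 / 24 = 157 mm, within the 160 mm limit.
Tread T = 637 − 2 × 157 = 323 mm (≥ 314 mm).
24 risers give 23 treads; going = 23 × 323 = 7429 mm.

7429 mm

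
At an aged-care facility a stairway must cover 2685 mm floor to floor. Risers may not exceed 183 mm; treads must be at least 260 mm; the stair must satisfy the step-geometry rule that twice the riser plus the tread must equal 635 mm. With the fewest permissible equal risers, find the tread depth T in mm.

At most 183 each: 2685/183 = 14.67, giving 15 risers.
R = 2685 ÷ 15 = 179 mm.
Tread T = 635 − 2 × 179 = 277 mm (≥ 260 mm).

277 mm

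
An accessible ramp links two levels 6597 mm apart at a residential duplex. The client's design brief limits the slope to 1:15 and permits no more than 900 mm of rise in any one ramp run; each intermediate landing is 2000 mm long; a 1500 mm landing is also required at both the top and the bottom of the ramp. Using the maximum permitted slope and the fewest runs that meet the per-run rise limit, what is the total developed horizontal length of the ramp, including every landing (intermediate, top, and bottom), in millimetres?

⌈6597/900⌉ = 8 ramp runs. That means 7 intermediate landings.
Horizontal run for 6597 mm of rise at 1:15 is 6597 × 15 = 98955 mm.
Intermediate landings: 7 × 2000 = 14000 mm.
Top and bottom landings: 2 × 1500 = 3000 mm.
Total = 98955 + 14000 + 3000 = 115955 mm.

115955 mm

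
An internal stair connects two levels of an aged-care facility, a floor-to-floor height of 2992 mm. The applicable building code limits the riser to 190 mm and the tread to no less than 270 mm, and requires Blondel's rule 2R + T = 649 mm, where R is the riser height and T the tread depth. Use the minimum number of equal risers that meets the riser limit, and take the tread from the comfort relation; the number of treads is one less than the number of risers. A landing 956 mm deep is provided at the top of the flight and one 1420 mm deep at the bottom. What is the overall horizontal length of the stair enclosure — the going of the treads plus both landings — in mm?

6501 mm

⌈2992/190⌉ = 16 risers.
R = 2992 ÷ 16 = 187 mm.
From 2R + T = 649: T = 649 − 374 = 275 mm.
16 risers give 15 treads; going = 15 × 275 = 4125 mm.
Enclosure = 4125 + 956 + 1420 = 6501 mm.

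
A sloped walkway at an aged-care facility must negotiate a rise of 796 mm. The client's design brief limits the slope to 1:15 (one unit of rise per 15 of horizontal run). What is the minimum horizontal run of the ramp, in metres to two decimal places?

11.94 m

Run = rise × 15 = 796 × 15 = 11940 mm.
11940 mm = 11.94 m.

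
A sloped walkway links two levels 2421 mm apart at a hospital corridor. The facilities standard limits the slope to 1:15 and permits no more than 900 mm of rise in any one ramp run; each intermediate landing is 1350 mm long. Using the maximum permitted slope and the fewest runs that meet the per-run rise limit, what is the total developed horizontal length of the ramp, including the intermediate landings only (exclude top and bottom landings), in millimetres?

2421 / 900 = 2.69, so 3 ramp runs are needed. That means 2 intermediate landings.
Ramp run (horizontal) at 1:15: 2421 × 15 = 36315 mm.
Intermediate landings: 2 × 1350 = 2700 mm.
Total developed length = 36315 + 2700 = 39015 mm.

39015 mm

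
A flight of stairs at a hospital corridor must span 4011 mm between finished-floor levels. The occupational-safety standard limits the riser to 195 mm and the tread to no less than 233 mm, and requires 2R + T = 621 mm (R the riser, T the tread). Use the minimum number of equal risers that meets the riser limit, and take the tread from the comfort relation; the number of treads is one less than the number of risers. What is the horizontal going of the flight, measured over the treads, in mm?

4011 / 195 = 20.57, so 21 risers are needed.
Each riser is 4011/21 = 191 mm (≤ 195 mm).
From 2R + T = 621: T = 621 − 382 = 239 mm.
Treads = 21 − 1 = 20; going = 20 × 239 = 4780 mm.

4780 mm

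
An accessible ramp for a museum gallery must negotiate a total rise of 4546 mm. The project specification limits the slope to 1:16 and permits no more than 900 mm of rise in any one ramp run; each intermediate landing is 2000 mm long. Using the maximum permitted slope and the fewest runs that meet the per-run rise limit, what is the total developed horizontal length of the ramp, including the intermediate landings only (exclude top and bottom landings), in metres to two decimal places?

4546 / 900 = 5.051 → round up to 6 ramp runs. That means 5 intermediate landings.
Horizontal run for 4546 mm of rise at 1:16 is 4546 × 16 = 72736 mm.
5 intermediate landings contribute 5 × 2000 = 10000 mm.
Developed length = 72736 + 10000 = 82736 mm.
= 82.74 m.

82.74 m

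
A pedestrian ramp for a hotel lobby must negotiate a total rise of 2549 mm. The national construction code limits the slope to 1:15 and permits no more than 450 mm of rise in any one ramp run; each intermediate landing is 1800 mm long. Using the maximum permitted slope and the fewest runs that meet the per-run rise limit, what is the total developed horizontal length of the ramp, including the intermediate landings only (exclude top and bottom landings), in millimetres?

2549 / 450 = 5.664 → round up to 6 ramp runs. That means 5 intermediate landings.
Horizontal run for 2549 mm of rise at 1:15 is 2549 × 15 = 38235 mm.
Intermediate landings: 5 × 1800 = 9000 mm.
Developed length = 38235 + 9000 = 47235 mm.

47235 mm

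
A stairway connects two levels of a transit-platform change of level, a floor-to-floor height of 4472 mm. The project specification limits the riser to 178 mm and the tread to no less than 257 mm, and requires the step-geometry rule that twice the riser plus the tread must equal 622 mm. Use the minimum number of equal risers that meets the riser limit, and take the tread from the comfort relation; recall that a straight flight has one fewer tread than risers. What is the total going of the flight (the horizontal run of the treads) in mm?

At most 178 each: 4472/178 = 25.12, giving 26 risers.
R = 4472 ÷ 26 = 172 mm.
Tread T = 622 − 2 × 172 = 278 mm (≥ 257 mm).
Going = (26 − 1) × 278 = 6950 mm.

6950 mm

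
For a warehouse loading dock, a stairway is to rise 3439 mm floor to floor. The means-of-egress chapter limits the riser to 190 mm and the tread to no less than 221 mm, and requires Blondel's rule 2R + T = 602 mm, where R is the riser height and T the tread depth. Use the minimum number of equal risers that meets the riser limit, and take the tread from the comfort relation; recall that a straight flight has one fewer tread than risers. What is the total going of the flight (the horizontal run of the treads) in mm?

3439 / 190 = 18.10, so 19 risers are needed.
Riser R = 3439 / 19 = 181 mm, within the 190 mm limit.
From 2R + T = 602: T = 602 − 362 = 240 mm.
Going = (19 − 1) × 240 = 4320 mm.

4320 mm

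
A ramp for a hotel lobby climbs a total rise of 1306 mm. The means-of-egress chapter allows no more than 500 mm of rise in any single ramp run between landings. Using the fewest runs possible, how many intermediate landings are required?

2 intermediate landings

1306 / 500 = 2.612 → round up to 3 ramp runs.
3 runs are separated by 2 intermediate landings.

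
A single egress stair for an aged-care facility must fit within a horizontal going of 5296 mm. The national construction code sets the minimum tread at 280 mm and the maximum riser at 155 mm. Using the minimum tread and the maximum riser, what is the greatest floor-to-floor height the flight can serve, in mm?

2945 mm

5296 / 280 = 18.91, so 18 treads fit.
Risers = treads + 1 = 19.
Maximum height = 19 × 155 = 2945 mm.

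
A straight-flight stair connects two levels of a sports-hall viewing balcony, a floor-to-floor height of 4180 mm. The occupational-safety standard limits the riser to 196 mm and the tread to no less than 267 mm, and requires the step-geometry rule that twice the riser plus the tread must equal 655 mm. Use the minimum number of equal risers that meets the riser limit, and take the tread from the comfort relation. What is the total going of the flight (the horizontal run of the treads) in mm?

5775 mm

⌈4180/196⌉ = 22 risers.
Riser R = 4180 / 22 = 190 mm, within the 196 mm limit.
Tread T = 655 − 2 × 190 = 275 mm (≥ 267 mm).
Treads = 22 − 1 = 21; going = 21 × 275 = 5775 mm.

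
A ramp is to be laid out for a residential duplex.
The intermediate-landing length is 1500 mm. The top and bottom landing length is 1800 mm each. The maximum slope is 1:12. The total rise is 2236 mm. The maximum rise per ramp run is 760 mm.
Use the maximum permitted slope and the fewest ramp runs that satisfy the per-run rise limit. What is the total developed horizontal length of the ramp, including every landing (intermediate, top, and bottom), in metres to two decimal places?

33.43 m

2236 / 760 = 2.942 → round up to 3 ramp runs. That means 2 intermediate landings.
Horizontal run for 2236 mm of rise at 1:12 is 2236 × 12 = 26832 mm.
Intermediate landings: 2 × 1500 = 3000 mm.
Top and bottom landings: 2 × 1800 = 3600 mm.
Total = 26832 + 3000 + 3600 = 33432 mm.
= 33.43 m.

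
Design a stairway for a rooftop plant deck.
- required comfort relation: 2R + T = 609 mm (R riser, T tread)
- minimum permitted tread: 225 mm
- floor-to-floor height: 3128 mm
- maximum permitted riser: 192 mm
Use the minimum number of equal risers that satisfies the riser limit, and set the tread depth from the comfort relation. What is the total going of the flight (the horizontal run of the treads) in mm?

3128 / 192 = 16.292 → round up to 17 risers.
Riser R = 3128 / 17 = 184 mm, within the 192 mm limit.
Tread T = 609 − 2 × 184 = 241 mm (≥ 225 mm).
17 risers give 16 treads; going = 16 × 241 = 3856 mm.

3856 mm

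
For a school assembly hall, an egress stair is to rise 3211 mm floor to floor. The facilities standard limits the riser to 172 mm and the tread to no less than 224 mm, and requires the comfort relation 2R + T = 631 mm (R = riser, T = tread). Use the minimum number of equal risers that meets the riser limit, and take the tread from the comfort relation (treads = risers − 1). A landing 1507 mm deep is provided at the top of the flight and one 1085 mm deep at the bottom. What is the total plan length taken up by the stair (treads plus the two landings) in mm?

⌈3211/172⌉ = 19 risers.
R = 3211 ÷ 19 = 169 mm.
Tread T = 631 − 2 × 169 = 293 mm (≥ 224 mm).
19 risers give 18 treads; going = 18 × 293 = 5274 mm.
Enclosure = 5274 + 1507 + 1085 = 7866 mm.

7866 mm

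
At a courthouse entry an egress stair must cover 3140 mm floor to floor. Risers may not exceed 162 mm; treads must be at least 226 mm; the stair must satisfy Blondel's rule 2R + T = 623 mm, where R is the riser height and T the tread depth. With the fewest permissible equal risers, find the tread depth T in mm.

309 mm

3140 / 162 = 19.383 → round up to 20 risers.
R = 3140 ÷ 20 = 157 mm.
T = 623 − 2·157 = 309 mm, which satisfies the 226 mm minimum.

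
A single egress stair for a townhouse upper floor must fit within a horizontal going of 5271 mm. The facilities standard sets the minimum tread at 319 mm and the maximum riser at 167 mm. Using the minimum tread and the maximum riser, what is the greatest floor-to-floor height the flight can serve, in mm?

5271 / 319 = 16.52, so 16 treads fit.
Risers = treads + 1 = 17.
Maximum height = 17 × 167 = 2839 mm.

2839 mm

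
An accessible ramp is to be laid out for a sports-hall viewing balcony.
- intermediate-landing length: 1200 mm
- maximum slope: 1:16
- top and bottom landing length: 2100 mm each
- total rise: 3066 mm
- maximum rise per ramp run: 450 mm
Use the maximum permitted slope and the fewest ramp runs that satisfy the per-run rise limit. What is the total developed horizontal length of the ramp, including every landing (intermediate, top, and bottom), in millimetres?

60456 mm

At most 450 each: 3066/450 = 6.81, giving 7 ramp runs. That means 6 intermediate landings.
Ramp run (horizontal) at 1:16: 3066 × 16 = 49056 mm.
6 intermediate landings contribute 6 × 1200 = 7200 mm.
Top and bottom landings: 2 × 2100 = 4200 mm.
Total = 49056 + 7200 + 4200 = 60456 mm.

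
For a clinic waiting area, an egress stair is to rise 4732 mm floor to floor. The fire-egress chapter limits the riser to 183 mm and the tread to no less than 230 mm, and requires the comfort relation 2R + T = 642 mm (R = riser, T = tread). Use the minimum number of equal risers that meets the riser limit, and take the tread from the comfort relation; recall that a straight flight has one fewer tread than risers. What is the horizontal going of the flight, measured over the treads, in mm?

6950 mm

4732 / 183 = 25.86, so 26 risers are needed.
Each riser is 4732/26 = 182 mm (≤ 183 mm).
Tread T = 642 − 2 × 182 = 278 mm (≥ 230 mm).
26 risers give 25 treads; going = 25 × 278 = 6950 mm.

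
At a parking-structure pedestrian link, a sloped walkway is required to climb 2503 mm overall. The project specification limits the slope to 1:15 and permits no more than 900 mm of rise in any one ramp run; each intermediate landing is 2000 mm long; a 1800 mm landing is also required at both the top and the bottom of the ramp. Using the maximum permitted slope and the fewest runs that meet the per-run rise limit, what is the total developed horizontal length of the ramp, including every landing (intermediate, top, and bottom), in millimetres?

2503 / 900 = 2.78, so 3 ramp runs are needed. That means 2 intermediate landings.
Horizontal run for 2503 mm of rise at 1:15 is 2503 × 15 = 37545 mm.
Intermediate landings: 2 × 2000 = 4000 mm.
Top and bottom landings: 2 × 1800 = 3600 mm.
Total = 37545 + 4000 + 3600 = 45145 mm.

45145 mm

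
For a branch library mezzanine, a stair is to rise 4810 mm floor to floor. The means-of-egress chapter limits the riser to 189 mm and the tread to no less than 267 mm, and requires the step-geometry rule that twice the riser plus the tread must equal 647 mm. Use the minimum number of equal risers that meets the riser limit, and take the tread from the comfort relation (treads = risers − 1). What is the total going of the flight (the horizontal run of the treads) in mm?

6925 mm

At most 189 each: 4810/189 = 25.45, giving 26 risers.
R = 4810 ÷ 26 = 185 mm.
Tread T = 647 − 2 × 185 = 277 mm (≥ 267 mm).
Treads = 26 − 1 = 25; going = 25 × 277 = 6925 mm.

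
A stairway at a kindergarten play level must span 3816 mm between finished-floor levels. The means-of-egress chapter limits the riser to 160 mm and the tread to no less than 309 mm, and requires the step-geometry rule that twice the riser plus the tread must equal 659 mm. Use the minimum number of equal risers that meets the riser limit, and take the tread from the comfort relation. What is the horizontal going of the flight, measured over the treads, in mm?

7843 mm

At most 160 each: 3816/160 = 23.85, giving 24 risers.
Each riser is 3816/24 = 159 mm (≤ 160 mm).
T = 659 − 2·159 = 341 mm, which satisfies the 309 mm minimum.
Going = (24 − 1) × 341 = 7843 mm.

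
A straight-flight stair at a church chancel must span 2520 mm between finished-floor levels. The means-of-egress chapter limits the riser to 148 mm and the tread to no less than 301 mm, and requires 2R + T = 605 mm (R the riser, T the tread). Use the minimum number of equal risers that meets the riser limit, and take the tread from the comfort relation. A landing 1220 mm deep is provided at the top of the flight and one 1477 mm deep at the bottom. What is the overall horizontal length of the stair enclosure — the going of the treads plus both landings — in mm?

At most 148 each: 2520/148 = 17.03, giving 18 risers.
Riser R = 2520 / 18 = 140 mm, within the 148 mm limit.
T = 605 − 2·140 = 325 mm, which satisfies the 301 mm minimum.
18 risers give 17 treads; going = 17 × 325 = 5525 mm.
Add landings: 5525 + 1220 + 1477 = 8222 mm.

8222 mm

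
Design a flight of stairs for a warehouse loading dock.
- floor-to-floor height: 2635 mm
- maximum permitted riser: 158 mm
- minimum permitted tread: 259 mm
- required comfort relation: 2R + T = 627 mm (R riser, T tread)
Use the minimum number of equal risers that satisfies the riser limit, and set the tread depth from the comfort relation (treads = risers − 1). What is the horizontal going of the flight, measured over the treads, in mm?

5072 mm

2635 / 158 = 16.68, so 17 risers are needed.
Riser R = 2635 / 17 = 155 mm, within the 158 mm limit.
Tread T = 627 − 2 × 155 = 317 mm (≥ 259 mm).
17 risers give 16 treads; going = 16 × 317 = 5072 mm.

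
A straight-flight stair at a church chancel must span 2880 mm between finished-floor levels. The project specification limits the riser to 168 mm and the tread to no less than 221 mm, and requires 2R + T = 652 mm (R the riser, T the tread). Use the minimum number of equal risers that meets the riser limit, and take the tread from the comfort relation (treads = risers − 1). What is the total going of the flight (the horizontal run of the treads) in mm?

2880 / 168 = 17.143 → round up to 18 risers.
Each riser is 2880/18 = 160 mm (≤ 168 mm).
T = 652 − 2·160 = 332 mm, which satisfies the 221 mm minimum.
18 risers give 17 treads; going = 17 × 332 = 5644 mm.

5644 mm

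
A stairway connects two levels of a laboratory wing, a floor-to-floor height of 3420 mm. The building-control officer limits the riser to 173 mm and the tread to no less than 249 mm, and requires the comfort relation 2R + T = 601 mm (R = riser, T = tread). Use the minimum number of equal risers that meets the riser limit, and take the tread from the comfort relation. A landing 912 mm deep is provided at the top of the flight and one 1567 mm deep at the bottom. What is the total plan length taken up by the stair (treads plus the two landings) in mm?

⌈3420/173⌉ = 20 risers.
Riser R = 3420 / 20 = 171 mm, within the 173 mm limit.
Tread T = 601 − 2 × 171 = 259 mm (≥ 249 mm).
Treads = 20 − 1 = 19; going = 19 × 259 = 4921 mm.
Enclosure = 4921 + 912 + 1567 = 7400 mm.

7400 mm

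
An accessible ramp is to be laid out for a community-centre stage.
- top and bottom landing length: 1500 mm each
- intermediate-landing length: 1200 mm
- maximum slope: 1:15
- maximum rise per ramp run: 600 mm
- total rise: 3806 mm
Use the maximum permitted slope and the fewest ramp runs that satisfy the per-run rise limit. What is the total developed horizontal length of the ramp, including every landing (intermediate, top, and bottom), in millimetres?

67290 mm

At most 600 each: 3806/600 = 6.34, giving 7 ramp runs. That means 6 intermediate landings.
Ramp run (horizontal) at 1:15: 3806 × 15 = 57090 mm.
Intermediate landings: 6 × 1200 = 7200 mm.
Top and bottom landings: 2 × 1500 = 3000 mm.
Total = 57090 + 7200 + 3000 = 67290 mm.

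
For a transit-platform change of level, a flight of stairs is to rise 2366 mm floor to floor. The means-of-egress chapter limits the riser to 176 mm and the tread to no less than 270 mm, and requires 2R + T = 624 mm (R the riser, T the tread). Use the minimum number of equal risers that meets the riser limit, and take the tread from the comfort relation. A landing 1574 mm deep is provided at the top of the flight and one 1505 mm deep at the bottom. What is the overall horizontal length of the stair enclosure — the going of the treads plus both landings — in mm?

6797 mm

⌈2366/176⌉ = 14 risers.
R = 2366 ÷ 14 = 169 mm.
From 2R + T = 624: T = 624 − 338 = 286 mm.
Treads = 14 − 1 = 13; going = 13 × 286 = 3718 mm.
Enclosure = 3718 + 1574 + 1505 = 6797 mm.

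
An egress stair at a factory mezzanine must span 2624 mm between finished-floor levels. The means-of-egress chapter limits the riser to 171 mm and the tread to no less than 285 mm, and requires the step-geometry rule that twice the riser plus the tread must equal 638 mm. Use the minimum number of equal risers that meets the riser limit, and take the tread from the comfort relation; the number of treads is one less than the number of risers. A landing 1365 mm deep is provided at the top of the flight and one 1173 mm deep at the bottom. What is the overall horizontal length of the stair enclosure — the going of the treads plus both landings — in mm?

7188 mm

⌈2624/171⌉ = 16 risers.
Riser R = 2624 / 16 = 164 mm, within the 171 mm limit.
T = 638 − 2·164 = 310 mm, which satisfies the 285 mm minimum.
Going = (16 − 1) × 310 = 4650 mm.
Enclosure = 4650 + 1365 + 1173 = 7188 mm.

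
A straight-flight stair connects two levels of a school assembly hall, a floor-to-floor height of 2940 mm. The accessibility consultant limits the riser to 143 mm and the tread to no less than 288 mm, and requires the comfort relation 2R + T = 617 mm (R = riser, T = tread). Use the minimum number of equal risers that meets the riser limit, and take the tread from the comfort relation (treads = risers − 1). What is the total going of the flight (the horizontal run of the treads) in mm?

2940 / 143 = 20.56, so 21 risers are needed.
Riser R = 2940 / 21 = 140 mm, within the 143 mm limit.
T = 617 − 2·140 = 337 mm, which satisfies the 288 mm minimum.
Treads = 21 − 1 = 20; going = 20 × 337 = 6740 mm.

6740 mm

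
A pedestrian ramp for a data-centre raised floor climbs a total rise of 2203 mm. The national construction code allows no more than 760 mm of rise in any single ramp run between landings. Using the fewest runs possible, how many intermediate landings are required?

⌈2203/760⌉ = 3 ramp runs.
3 runs are separated by 2 intermediate landings.

2 intermediate landings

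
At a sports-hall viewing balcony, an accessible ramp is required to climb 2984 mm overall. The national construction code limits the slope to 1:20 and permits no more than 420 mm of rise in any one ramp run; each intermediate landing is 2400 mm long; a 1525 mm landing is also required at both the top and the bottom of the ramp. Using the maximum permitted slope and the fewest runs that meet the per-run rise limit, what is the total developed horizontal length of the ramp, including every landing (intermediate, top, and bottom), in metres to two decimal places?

79.53 m

2984 / 420 = 7.10, so 8 ramp runs are needed. That means 7 intermediate landings.
Ramp run (horizontal) at 1:20: 2984 × 20 = 59680 mm.
Intermediate landings: 7 × 2400 = 16800 mm.
Top and bottom landings: 2 × 1525 = 3050 mm.
Total = 59680 + 16800 + 3050 = 79530 mm.
= 79.53 m.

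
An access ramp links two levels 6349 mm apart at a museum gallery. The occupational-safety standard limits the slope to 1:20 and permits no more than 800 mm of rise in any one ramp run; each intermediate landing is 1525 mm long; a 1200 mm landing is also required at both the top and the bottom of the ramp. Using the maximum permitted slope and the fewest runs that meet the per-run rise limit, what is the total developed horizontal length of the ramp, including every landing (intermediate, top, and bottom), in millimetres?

⌈6349/800⌉ = 8 ramp runs. That means 7 intermediate landings.
Ramp run (horizontal) at 1:20: 6349 × 20 = 126980 mm.
Intermediate landings: 7 × 1525 = 10675 mm.
Top and bottom landings: 2 × 1200 = 2400 mm.
Total = 126980 + 10675 + 2400 = 140055 mm.

140055 mm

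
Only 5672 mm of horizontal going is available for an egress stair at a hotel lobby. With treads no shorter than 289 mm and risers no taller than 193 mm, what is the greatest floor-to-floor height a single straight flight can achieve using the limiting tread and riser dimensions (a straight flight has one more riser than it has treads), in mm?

3860 mm

5672 / 289 = 19.63, so 19 treads fit.
Risers = treads + 1 = 20.
Maximum height = 20 × 193 = 3860 mm.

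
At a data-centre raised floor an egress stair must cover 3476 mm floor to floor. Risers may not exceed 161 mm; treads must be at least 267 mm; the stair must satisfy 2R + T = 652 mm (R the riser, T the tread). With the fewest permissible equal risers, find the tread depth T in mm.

336 mm

3476 / 161 = 21.59, so 22 risers are needed.
Riser R = 3476 / 22 = 158 mm, within the 161 mm limit.
From 2R + T = 652: T = 652 − 316 = 336 mm.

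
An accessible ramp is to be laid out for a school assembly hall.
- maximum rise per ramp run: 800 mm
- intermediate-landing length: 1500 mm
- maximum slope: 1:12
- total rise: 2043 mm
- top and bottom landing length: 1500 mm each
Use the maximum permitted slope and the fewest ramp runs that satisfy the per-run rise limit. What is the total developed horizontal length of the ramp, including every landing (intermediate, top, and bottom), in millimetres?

30516 mm

2043 / 800 = 2.55, so 3 ramp runs are needed. That means 2 intermediate landings.
Horizontal run for 2043 mm of rise at 1:12 is 2043 × 12 = 24516 mm.
Intermediate landings: 2 × 1500 = 3000 mm.
Top and bottom landings: 2 × 1500 = 3000 mm.
Total = 24516 + 3000 + 3000 = 30516 mm.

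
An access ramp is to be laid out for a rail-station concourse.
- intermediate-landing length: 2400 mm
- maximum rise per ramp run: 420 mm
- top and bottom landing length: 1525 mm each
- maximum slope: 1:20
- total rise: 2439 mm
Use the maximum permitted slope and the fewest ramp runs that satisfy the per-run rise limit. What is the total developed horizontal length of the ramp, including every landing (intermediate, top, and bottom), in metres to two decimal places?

At most 420 each: 2439/420 = 5.81, giving 6 ramp runs. That means 5 intermediate landings.
Horizontal run for 2439 mm of rise at 1:20 is 2439 × 20 = 48780 mm.
Intermediate landings: 5 × 2400 = 12000 mm.
Top and bottom landings: 2 × 1525 = 3050 mm.
Total = 48780 + 12000 + 3050 = 63830 mm.
= 63.83 m.

63.83 m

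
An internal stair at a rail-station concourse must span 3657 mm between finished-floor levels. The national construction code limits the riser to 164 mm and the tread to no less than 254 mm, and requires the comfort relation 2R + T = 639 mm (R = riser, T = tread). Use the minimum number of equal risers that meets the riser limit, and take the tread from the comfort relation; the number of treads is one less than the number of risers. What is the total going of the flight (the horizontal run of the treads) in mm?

3657 / 164 = 22.299 → round up to 23 risers.
Riser R = 3657 / 23 = 159 mm, within the 164 mm limit.
T = 639 − 2·159 = 321 mm, which satisfies the 254 mm minimum.
Going = (23 − 1) × 321 = 7062 mm.

7062 mm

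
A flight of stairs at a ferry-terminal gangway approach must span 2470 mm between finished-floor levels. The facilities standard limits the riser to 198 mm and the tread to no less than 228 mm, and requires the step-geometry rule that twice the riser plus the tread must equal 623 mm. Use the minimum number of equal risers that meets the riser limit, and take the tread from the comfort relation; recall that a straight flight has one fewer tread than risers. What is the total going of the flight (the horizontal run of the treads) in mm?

2916 mm

2470 / 198 = 12.47, so 13 risers are needed.
R = 2470 ÷ 13 = 190 mm.
From 2R + T = 623: T = 623 − 380 = 243 mm.
Going = (13 − 1) × 243 = 2916 mm.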